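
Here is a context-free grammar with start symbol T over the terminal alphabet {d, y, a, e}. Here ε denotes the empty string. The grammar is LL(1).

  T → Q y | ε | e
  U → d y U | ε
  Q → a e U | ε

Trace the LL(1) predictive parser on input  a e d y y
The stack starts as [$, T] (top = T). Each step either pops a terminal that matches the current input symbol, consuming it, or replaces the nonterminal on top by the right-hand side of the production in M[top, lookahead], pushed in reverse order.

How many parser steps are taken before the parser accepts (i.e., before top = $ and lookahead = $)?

9

step 1: stack=$ T  input=a e d y y $  — expand T → Q y
step 2: stack=$ y Q  input=a e d y y $  — expand Q → a e U
step 3: stack=$ y U e a  input=a e d y y $  — match a
step 4: stack=$ y U e  input=e d y y $  — match e
step 5: stack=$ y U  input=d y y $  — expand U → d y U
step 6: stack=$ y U y d  input=d y y $  — match d
step 7: stack=$ y U y  input=y y $  — match y
step 8: stack=$ y U  input=y $  — expand U → ε
step 9: stack=$ y  input=y $  — match y
Accept reached after 9 steps.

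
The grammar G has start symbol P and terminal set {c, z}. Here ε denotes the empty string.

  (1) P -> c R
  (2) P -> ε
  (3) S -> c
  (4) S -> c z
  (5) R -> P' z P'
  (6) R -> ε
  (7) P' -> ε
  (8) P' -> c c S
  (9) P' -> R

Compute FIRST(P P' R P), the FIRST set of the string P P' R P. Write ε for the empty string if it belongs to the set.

{ε, c, z}

FIRST(P) = {ε, c}
FIRST(S) = {c}
FIRST(R) = {ε, c, z}  (via P' z P')
FIRST(P') = {ε, c, z}  (via R)
FIRST(P P' R P): take FIRST of each symbol in turn, carrying on past any symbol whose FIRST contains ε; result {ε, c, z}.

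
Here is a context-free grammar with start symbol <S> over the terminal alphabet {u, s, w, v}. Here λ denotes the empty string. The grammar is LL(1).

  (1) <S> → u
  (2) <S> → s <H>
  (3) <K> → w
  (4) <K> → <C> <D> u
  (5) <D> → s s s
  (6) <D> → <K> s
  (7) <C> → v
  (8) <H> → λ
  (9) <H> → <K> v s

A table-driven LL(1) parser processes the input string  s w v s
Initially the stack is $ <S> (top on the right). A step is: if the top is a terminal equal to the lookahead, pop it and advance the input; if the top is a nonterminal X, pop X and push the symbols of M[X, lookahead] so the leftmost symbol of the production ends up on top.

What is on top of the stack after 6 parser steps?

step 1: stack=$ <S>  input=s w v s $  — expand <S> → s <H>
step 2: stack=$ <H> s  input=s w v s $  — match s
step 3: stack=$ <H>  input=w v s $  — expand <H> → <K> v s
step 4: stack=$ s v <K>  input=w v s $  — expand <K> → w
step 5: stack=$ s v w  input=w v s $  — match w
step 6: stack=$ s v  input=v s $  — match v
Stack after step 6: $ s (top = s).

s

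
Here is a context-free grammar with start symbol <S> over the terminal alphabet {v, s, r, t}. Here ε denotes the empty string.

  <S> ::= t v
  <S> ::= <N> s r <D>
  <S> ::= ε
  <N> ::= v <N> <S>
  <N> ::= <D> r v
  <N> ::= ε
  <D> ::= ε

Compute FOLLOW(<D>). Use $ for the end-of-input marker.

FIRST(<D>) = {ε}
FIRST(<N>) = {ε, r, v}  (via <D> r v)
FIRST(<S>) = {ε, r, s, t, v}  (via <N> s r <D>)
FOLLOW(<S>) includes $ since <S> is the start symbol.
FOLLOW(<N>): in <S>::=<N> s r <D>, <N> is followed by s r <D> with FIRST {s}; in <N>::=v <N> <S>, <N> is followed by <S> with FIRST {ε, r, s, t, v}; in <N>::=v <N> <S>, the suffix after <N> is nullable (adds nothing new). Thus FOLLOW(<N>) = {r, s, t, v}.
FOLLOW(<S>): in <N>::=v <N> <S>, the suffix after <S> is empty, so FOLLOW(<S>) ⊇ FOLLOW(<N>) = {r, s, t, v}. Thus FOLLOW(<S>) = {$, r, s, t, v}.
FOLLOW(<D>): in <S>::=<N> s r <D>, the suffix after <D> is empty, so FOLLOW(<D>) ⊇ FOLLOW(<S>) = {$, r, s, t, v}; in <N>::=<D> r v, <D> is followed by r v with FIRST {r}. Thus FOLLOW(<D>) = {$, r, s, t, v}.

{$, r, s, t, v}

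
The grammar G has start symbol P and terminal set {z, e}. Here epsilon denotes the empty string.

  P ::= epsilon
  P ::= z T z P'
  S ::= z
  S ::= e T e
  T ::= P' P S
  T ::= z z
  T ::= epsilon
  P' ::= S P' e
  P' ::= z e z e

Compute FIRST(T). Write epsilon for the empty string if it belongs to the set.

FIRST(P): from P::=epsilon we get {epsilon}; from P::=z T z P' we get {z}. So FIRST(P) = {epsilon, z}.
FIRST(S): from S::=z we get {z}; from S::=e T e we get {e}. So FIRST(S) = {e, z}.
FIRST(P'): from P'::=S P' e we get {e, z}; from P'::=z e z e we get {z}. So FIRST(P') = {e, z}.
FIRST(T): from T::=P' P S we get {e, z}; from T::=z z we get {z}; from T::=epsilon we get {epsilon}. So FIRST(T) = {epsilon, e, z}.

{epsilon, e, z}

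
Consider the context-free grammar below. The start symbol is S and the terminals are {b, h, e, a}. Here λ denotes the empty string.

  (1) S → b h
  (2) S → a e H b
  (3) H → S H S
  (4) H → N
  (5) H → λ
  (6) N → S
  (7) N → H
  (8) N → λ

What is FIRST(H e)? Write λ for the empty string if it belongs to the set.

FIRST(S) = {a, b}
FIRST(H) = {λ, a, b}  (via S H S, N)
FIRST(N) = {λ, a, b}  (via S, H)
FIRST(H e): take FIRST of each symbol in turn, carrying on past any symbol whose FIRST contains λ; result {a, b, e}.

{a, b, e}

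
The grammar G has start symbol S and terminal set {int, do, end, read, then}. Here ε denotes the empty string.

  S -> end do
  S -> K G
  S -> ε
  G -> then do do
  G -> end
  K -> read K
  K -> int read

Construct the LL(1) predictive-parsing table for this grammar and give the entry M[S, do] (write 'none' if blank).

FIRST(G) = {end, then}
FIRST(K) = {int, read}
FIRST(S) = {ε, end, int, read}  (via K G)
FOLLOW(S) includes $ since S is the start symbol.
FOLLOW(S): S appears on no right-hand side. Thus FOLLOW(S) = {$}.
For S -> end do: FIRST(end do) = {end}, so it goes in M[S, t] for t ∈ {end}.
For S -> K G: FIRST(K G) = {int, read}, so it goes in M[S, t] for t ∈ {int, read}.
For S -> ε: FIRST(ε) = {ε}, so it goes in M[S, t] for t ∈ {}; since ε ∈ FIRST, also for every t ∈ FOLLOW(S) = {$}.
None of these place a production in M[S, do].

none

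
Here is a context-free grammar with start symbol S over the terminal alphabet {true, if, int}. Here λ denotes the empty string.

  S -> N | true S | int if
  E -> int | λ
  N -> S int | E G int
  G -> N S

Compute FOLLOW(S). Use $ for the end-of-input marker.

{$, int}

FIRST(E) = {λ, int}
FIRST(S) = {int, true}  (via N)
FIRST(N) = {int, true}  (via S int, E G int)
FIRST(G) = {int, true}  (via N S)
FOLLOW(S) includes $ since S is the start symbol.
FOLLOW(E): in N->E G int, E is followed by G int with FIRST {int, true}. Thus FOLLOW(E) = {int, true}.
FOLLOW(G): in N->E G int, G is followed by int with FIRST {int}. Thus FOLLOW(G) = {int}.
FOLLOW(S): in S->true S, the suffix after S is empty (adds nothing new); in N->S int, S is followed by int with FIRST {int}; in G->N S, the suffix after S is empty, so FOLLOW(S) ⊇ FOLLOW(G) = {int}. Thus FOLLOW(S) = {$, int}.
FOLLOW(N): in S->N, the suffix after N is empty, so FOLLOW(N) ⊇ FOLLOW(S) = {$, int}; in G->N S, N is followed by S with FIRST {int, true}. Thus FOLLOW(N) = {$, int, true}.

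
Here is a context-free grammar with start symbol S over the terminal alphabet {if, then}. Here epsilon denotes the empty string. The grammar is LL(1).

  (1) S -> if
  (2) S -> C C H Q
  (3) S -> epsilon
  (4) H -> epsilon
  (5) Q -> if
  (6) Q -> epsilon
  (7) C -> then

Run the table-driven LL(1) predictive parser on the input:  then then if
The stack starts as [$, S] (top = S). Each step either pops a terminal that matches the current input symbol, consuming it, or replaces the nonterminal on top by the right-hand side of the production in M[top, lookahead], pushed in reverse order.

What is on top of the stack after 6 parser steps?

     Stack         Input           Action
  1  $ S           then then if $  expand S -> C C H Q
  2  $ Q H C C     then then if $  expand C -> then
  3  $ Q H C then  then then if $  match then
  4  $ Q H C       then if $       expand C -> then
  5  $ Q H then    then if $       match then
  6  $ Q H         if $            expand H -> epsilon
Stack after step 6: $ Q (top = Q).

Q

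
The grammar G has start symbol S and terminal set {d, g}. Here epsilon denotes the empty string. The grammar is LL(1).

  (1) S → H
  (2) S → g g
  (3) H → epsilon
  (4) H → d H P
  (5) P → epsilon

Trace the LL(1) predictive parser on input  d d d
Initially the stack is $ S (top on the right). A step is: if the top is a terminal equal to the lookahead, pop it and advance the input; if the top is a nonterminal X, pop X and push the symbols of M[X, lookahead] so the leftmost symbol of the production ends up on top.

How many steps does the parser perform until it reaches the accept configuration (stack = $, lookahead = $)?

11

      Stack        Input    Action
   1  $ S          d d d $  expand S → H
   2  $ H          d d d $  expand H → d H P
   3  $ P H d      d d d $  match d
   4  $ P H        d d $    expand H → d H P
   5  $ P P H d    d d $    match d
   6  $ P P H      d $      expand H → d H P
   7  $ P P P H d  d $      match d
   8  $ P P P H    $        expand H → epsilon
   9  $ P P P      $        expand P → epsilon
  10  $ P P        $        expand P → epsilon
  11  $ P          $        expand P → epsilon
Accept reached after 11 steps.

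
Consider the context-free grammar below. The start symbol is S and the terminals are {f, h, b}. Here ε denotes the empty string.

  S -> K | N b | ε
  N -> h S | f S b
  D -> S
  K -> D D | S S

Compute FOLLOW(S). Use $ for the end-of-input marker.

FIRST(N): from N->h S we get {h}; from N->f S b we get {f}. So FIRST(N) = {f, h}.
FIRST(S): from S->K we get {ε, f, h}; from S->N b we get {f, h}; from S->ε we get {ε}. So FIRST(S) = {ε, f, h}.
FIRST(D): from D->S we get {ε, f, h}. So FIRST(D) = {ε, f, h}.
FIRST(K): from K->D D we get {ε, f, h}; from K->S S we get {ε, f, h}. So FIRST(K) = {ε, f, h}.
FOLLOW(S) includes $ since S is the start symbol.
FOLLOW(N): in S->N b, N is followed by b with FIRST {b}. Thus FOLLOW(N) = {b}.
FOLLOW(S): in N->h S, the suffix after S is empty, so FOLLOW(S) ⊇ FOLLOW(N) = {b}; in N->f S b, S is followed by b with FIRST {b}; in D->S, the suffix after S is empty, so FOLLOW(S) ⊇ FOLLOW(D) = {$, b, f, h}; in K->S S (occurrence 1), S is followed by S with FIRST {ε, f, h}; in K->S S (occurrence 1), the suffix after S is nullable, so FOLLOW(S) ⊇ FOLLOW(K) = {$, b, f, h}; in K->S S (occurrence 2), the suffix after S is empty, so FOLLOW(S) ⊇ FOLLOW(K) = {$, b, f, h}. Thus FOLLOW(S) = {$, b, f, h}.
FOLLOW(K): in S->K, the suffix after K is empty, so FOLLOW(K) ⊇ FOLLOW(S) = {$, b, f, h}. Thus FOLLOW(K) = {$, b, f, h}.
FOLLOW(D): in K->D D (occurrence 1), D is followed by D with FIRST {ε, f, h}; in K->D D (occurrence 1), the suffix after D is nullable, so FOLLOW(D) ⊇ FOLLOW(K) = {$, b, f, h}; in K->D D (occurrence 2), the suffix after D is empty, so FOLLOW(D) ⊇ FOLLOW(K) = {$, b, f, h}. Thus FOLLOW(D) = {$, b, f, h}.

{$, b, f, h}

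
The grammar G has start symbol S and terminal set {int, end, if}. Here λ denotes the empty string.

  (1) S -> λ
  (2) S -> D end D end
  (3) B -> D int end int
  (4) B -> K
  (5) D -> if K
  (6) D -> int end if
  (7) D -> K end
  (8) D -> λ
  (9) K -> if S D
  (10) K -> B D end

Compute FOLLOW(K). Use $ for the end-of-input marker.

FIRST(S) = {λ, end, if, int}  (via D end D end)
FIRST(B) = {if, int}  (via D int end int, K)
FIRST(K) = {if, int}  (via B D end)
FIRST(D) = {λ, if, int}  (via K end)
FOLLOW(S) includes $ since S is the start symbol.
FOLLOW(B): in K->B D end, B is followed by D end with FIRST {end, if, int}. Thus FOLLOW(B) = {end, if, int}.
FOLLOW(S): in K->if S D, S is followed by D with FIRST {λ, if, int}; in K->if S D, the suffix after S is nullable, so FOLLOW(S) ⊇ FOLLOW(K) = {end, if, int}. Thus FOLLOW(S) = {$, end, if, int}.
FOLLOW(D): in S->D end D end (occurrence 1), D is followed by end D end with FIRST {end}; in S->D end D end (occurrence 2), D is followed by end with FIRST {end}; in B->D int end int, D is followed by int end int with FIRST {int}; in K->if S D, the suffix after D is empty, so FOLLOW(D) ⊇ FOLLOW(K) = {end, if, int}; in K->B D end, D is followed by end with FIRST {end}. Thus FOLLOW(D) = {end, if, int}.
FOLLOW(K): in B->K, the suffix after K is empty, so FOLLOW(K) ⊇ FOLLOW(B) = {end, if, int}; in D->if K, the suffix after K is empty, so FOLLOW(K) ⊇ FOLLOW(D) = {end, if, int}; in D->K end, K is followed by end with FIRST {end}. Thus FOLLOW(K) = {end, if, int}.

{end, if, int}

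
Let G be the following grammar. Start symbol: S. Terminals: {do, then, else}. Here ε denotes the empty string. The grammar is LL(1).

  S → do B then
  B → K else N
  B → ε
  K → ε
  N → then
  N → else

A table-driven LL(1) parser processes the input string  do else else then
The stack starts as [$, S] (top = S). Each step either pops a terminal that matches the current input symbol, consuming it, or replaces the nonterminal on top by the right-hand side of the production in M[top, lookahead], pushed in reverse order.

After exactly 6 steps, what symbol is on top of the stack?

else

     Stack            Input                Action
  1  $ S              do else else then $  expand S → do B then
  2  $ then B do      do else else then $  match do
  3  $ then B         else else then $     expand B → K else N
  4  $ then N else K  else else then $     expand K → ε
  5  $ then N else    else else then $     match else
  6  $ then N         else then $          expand N → else
Stack after step 6: $ then else (top = else).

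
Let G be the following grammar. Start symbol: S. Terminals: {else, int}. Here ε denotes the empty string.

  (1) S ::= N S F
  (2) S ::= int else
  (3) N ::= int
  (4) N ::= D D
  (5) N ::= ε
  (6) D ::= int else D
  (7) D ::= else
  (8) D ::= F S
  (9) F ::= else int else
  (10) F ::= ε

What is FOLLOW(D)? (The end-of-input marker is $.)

{else, int}

FIRST(F): from F::=else int else we get {else}; from F::=ε we get {ε}. So FIRST(F) = {ε, else}.
FIRST(S): from S::=N S F we get {else, int}; from S::=int else we get {int}. So FIRST(S) = {else, int}.
FIRST(D): from D::=int else D we get {int}; from D::=else we get {else}; from D::=F S we get {else, int}. So FIRST(D) = {else, int}.
FIRST(N): from N::=int we get {int}; from N::=D D we get {else, int}; from N::=ε we get {ε}. So FIRST(N) = {ε, else, int}.
FOLLOW(S) includes $ since S is the start symbol.
FOLLOW(N): in S::=N S F, N is followed by S F with FIRST {else, int}. Thus FOLLOW(N) = {else, int}.
FOLLOW(D): in N::=D D (occurrence 1), D is followed by D with FIRST {else, int}; in N::=D D (occurrence 2), the suffix after D is empty, so FOLLOW(D) ⊇ FOLLOW(N) = {else, int}; in D::=int else D, the suffix after D is empty (adds nothing new). Thus FOLLOW(D) = {else, int}.
FOLLOW(S): in S::=N S F, S is followed by F with FIRST {ε, else}; in S::=N S F, the suffix after S is nullable (adds nothing new); in D::=F S, the suffix after S is empty, so FOLLOW(S) ⊇ FOLLOW(D) = {else, int}. Thus FOLLOW(S) = {$, else, int}.
FOLLOW(F): in S::=N S F, the suffix after F is empty, so FOLLOW(F) ⊇ FOLLOW(S) = {$, else, int}; in D::=F S, F is followed by S with FIRST {else, int}. Thus FOLLOW(F) = {$, else, int}.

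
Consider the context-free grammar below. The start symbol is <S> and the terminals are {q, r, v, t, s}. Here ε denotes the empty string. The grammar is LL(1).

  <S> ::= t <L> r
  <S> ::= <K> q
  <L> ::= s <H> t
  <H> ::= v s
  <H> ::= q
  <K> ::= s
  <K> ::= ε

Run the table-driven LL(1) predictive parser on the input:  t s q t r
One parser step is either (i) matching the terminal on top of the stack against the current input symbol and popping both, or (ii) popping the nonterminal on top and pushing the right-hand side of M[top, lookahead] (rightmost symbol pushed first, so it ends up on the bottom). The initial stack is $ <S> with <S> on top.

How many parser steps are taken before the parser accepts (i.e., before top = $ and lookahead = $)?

8

step 1: stack=$ <S>  input=t s q t r $  — expand <S> ::= t <L> r
step 2: stack=$ r <L> t  input=t s q t r $  — match t
step 3: stack=$ r <L>  input=s q t r $  — expand <L> ::= s <H> t
step 4: stack=$ r t <H> s  input=s q t r $  — match s
step 5: stack=$ r t <H>  input=q t r $  — expand <H> ::= q
step 6: stack=$ r t q  input=q t r $  — match q
step 7: stack=$ r t  input=t r $  — match t
step 8: stack=$ r  input=r $  — match r
Accept reached after 8 steps.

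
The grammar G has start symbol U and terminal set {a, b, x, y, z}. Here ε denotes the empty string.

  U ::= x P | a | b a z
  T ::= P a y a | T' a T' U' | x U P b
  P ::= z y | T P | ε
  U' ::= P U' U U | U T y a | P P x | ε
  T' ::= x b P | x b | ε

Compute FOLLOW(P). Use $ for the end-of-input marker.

FIRST(U): from U::=x P we get {x}; from U::=a we get {a}; from U::=b a z we get {b}. So FIRST(U) = {a, b, x}.
FIRST(T'): from T'::=x b P we get {x}; from T'::=x b we get {x}; from T'::=ε we get {ε}. So FIRST(T') = {ε, x}.
FIRST(T): from T::=P a y a we get {a, x, z}; from T::=T' a T' U' we get {a, x}; from T::=x U P b we get {x}. So FIRST(T) = {a, x, z}.
FIRST(P): from P::=z y we get {z}; from P::=T P we get {a, x, z}; from P::=ε we get {ε}. So FIRST(P) = {ε, a, x, z}.
FIRST(U'): from U'::=P U' U U we get {a, b, x, z}; from U'::=U T y a we get {a, b, x}; from U'::=P P x we get {a, x, z}; from U'::=ε we get {ε}. So FIRST(U') = {ε, a, b, x, z}.
FOLLOW(U) includes $ since U is the start symbol.
FOLLOW(U): in T::=x U P b, U is followed by P b with FIRST {a, b, x, z}; in U'::=P U' U U (occurrence 1), U is followed by U with FIRST {a, b, x}; in U'::=P U' U U (occurrence 2), the suffix after U is empty, so FOLLOW(U) ⊇ FOLLOW(U') = {$, a, b, x, y, z}; in U'::=U T y a, U is followed by T y a with FIRST {a, x, z}. Thus FOLLOW(U) = {$, a, b, x, y, z}.
FOLLOW(T): in P::=T P, T is followed by P with FIRST {ε, a, x, z}; in P::=T P, the suffix after T is nullable, so FOLLOW(T) ⊇ FOLLOW(P) = {$, a, b, x, y, z}; in U'::=U T y a, T is followed by y a with FIRST {y}. Thus FOLLOW(T) = {$, a, b, x, y, z}.
FOLLOW(U'): in T::=T' a T' U', the suffix after U' is empty, so FOLLOW(U') ⊇ FOLLOW(T) = {$, a, b, x, y, z}; in U'::=P U' U U, U' is followed by U U with FIRST {a, b, x}. Thus FOLLOW(U') = {$, a, b, x, y, z}.
FOLLOW(T'): in T::=T' a T' U' (occurrence 1), T' is followed by a T' U' with FIRST {a}; in T::=T' a T' U' (occurrence 2), T' is followed by U' with FIRST {ε, a, b, x, z}; in T::=T' a T' U' (occurrence 2), the suffix after T' is nullable, so FOLLOW(T') ⊇ FOLLOW(T) = {$, a, b, x, y, z}. Thus FOLLOW(T') = {$, a, b, x, y, z}.
FOLLOW(P): in U::=x P, the suffix after P is empty, so FOLLOW(P) ⊇ FOLLOW(U) = {$, a, b, x, y, z}; in T::=P a y a, P is followed by a y a with FIRST {a}; in T::=x U P b, P is followed by b with FIRST {b}; in P::=T P, the suffix after P is empty (adds nothing new); in U'::=P U' U U, P is followed by U' U U with FIRST {a, b, x, z}; in U'::=P P x (occurrence 1), P is followed by P x with FIRST {a, x, z}; in U'::=P P x (occurrence 2), P is followed by x with FIRST {x}; in T'::=x b P, the suffix after P is empty, so FOLLOW(P) ⊇ FOLLOW(T') = {$, a, b, x, y, z}. Thus FOLLOW(P) = {$, a, b, x, y, z}.

{$, a, b, x, y, z}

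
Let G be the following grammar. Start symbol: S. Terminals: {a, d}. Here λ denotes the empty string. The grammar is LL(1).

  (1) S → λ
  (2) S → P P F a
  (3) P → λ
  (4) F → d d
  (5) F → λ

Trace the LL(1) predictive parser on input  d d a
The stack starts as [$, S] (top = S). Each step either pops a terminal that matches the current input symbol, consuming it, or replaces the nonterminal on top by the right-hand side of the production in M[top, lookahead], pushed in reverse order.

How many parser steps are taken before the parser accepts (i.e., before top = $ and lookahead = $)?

7

step 1: stack=$ S  input=d d a $  — expand S → P P F a
step 2: stack=$ a F P P  input=d d a $  — expand P → λ
step 3: stack=$ a F P  input=d d a $  — expand P → λ
step 4: stack=$ a F  input=d d a $  — expand F → d d
step 5: stack=$ a d d  input=d d a $  — match d
step 6: stack=$ a d  input=d a $  — match d
step 7: stack=$ a  input=a $  — match a
Accept reached after 7 steps.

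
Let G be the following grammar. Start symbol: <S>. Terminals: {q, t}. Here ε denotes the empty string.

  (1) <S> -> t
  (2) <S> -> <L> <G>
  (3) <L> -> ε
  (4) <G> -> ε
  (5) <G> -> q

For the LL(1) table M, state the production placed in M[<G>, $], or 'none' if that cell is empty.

FIRST(<L>) = {ε}
FIRST(<G>) = {ε, q}
FIRST(<S>) = {ε, q, t}  (via <L> <G>)
FOLLOW(<S>) includes $ since <S> is the start symbol.
FOLLOW(<S>): <S> appears on no right-hand side. Thus FOLLOW(<S>) = {$}.
FOLLOW(<G>): in <S>-><L> <G>, the suffix after <G> is empty, so FOLLOW(<G>) ⊇ FOLLOW(<S>) = {$}. Thus FOLLOW(<G>) = {$}.
For <G> -> ε: FIRST(ε) = {ε}, so it goes in M[<G>, t] for t ∈ {}; since ε ∈ FIRST, also for every t ∈ FOLLOW(<G>) = {$}.
For <G> -> q: FIRST(q) = {q}, so it goes in M[<G>, t] for t ∈ {q}.

<G> -> ε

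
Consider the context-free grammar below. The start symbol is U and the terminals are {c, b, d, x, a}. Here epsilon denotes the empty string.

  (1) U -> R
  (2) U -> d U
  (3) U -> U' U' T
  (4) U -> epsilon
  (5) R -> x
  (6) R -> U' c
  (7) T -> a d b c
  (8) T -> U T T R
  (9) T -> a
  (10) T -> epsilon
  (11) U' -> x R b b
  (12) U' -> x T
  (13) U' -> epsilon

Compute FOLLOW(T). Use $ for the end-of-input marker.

FIRST(U'): from U'->x R b b we get {x}; from U'->x T we get {x}; from U'->epsilon we get {epsilon}. So FIRST(U') = {epsilon, x}.
FIRST(R): from R->x we get {x}; from R->U' c we get {c, x}. So FIRST(R) = {c, x}.
FIRST(U): from U->R we get {c, x}; from U->d U we get {d}; from U->U' U' T we get {epsilon, a, c, d, x}; from U->epsilon we get {epsilon}. So FIRST(U) = {epsilon, a, c, d, x}.
FIRST(T): from T->a d b c we get {a}; from T->U T T R we get {a, c, d, x}; from T->a we get {a}; from T->epsilon we get {epsilon}. So FIRST(T) = {epsilon, a, c, d, x}.
FOLLOW(U) includes $ since U is the start symbol.
FOLLOW(U): in U->d U, the suffix after U is empty (adds nothing new); in T->U T T R, U is followed by T T R with FIRST {a, c, d, x}. Thus FOLLOW(U) = {$, a, c, d, x}.
FOLLOW(U'): in U->U' U' T (occurrence 1), U' is followed by U' T with FIRST {epsilon, a, c, d, x}; in U->U' U' T (occurrence 1), the suffix after U' is nullable, so FOLLOW(U') ⊇ FOLLOW(U) = {$, a, c, d, x}; in U->U' U' T (occurrence 2), U' is followed by T with FIRST {epsilon, a, c, d, x}; in U->U' U' T (occurrence 2), the suffix after U' is nullable, so FOLLOW(U') ⊇ FOLLOW(U) = {$, a, c, d, x}; in R->U' c, U' is followed by c with FIRST {c}. Thus FOLLOW(U') = {$, a, c, d, x}.
FOLLOW(T): in U->U' U' T, the suffix after T is empty, so FOLLOW(T) ⊇ FOLLOW(U) = {$, a, c, d, x}; in T->U T T R (occurrence 1), T is followed by T R with FIRST {a, c, d, x}; in T->U T T R (occurrence 2), T is followed by R with FIRST {c, x}; in U'->x T, the suffix after T is empty, so FOLLOW(T) ⊇ FOLLOW(U') = {$, a, c, d, x}. Thus FOLLOW(T) = {$, a, c, d, x}.
FOLLOW(R): in U->R, the suffix after R is empty, so FOLLOW(R) ⊇ FOLLOW(U) = {$, a, c, d, x}; in T->U T T R, the suffix after R is empty, so FOLLOW(R) ⊇ FOLLOW(T) = {$, a, c, d, x}; in U'->x R b b, R is followed by b b with FIRST {b}. Thus FOLLOW(R) = {$, a, b, c, d, x}.

{$, a, c, d, x}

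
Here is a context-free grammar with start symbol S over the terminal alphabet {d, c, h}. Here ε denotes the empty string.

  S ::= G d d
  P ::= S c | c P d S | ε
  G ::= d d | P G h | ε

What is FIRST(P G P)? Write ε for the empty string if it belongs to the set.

FIRST(S): from S::=G d d we get {c, d, h}. So FIRST(S) = {c, d, h}.
FIRST(P): from P::=S c we get {c, d, h}; from P::=c P d S we get {c}; from P::=ε we get {ε}. So FIRST(P) = {ε, c, d, h}.
FIRST(G): from G::=d d we get {d}; from G::=P G h we get {c, d, h}; from G::=ε we get {ε}. So FIRST(G) = {ε, c, d, h}.
FIRST(P G P): take FIRST of each symbol in turn, carrying on past any symbol whose FIRST contains ε; result {ε, c, d, h}.

{ε, c, d, h}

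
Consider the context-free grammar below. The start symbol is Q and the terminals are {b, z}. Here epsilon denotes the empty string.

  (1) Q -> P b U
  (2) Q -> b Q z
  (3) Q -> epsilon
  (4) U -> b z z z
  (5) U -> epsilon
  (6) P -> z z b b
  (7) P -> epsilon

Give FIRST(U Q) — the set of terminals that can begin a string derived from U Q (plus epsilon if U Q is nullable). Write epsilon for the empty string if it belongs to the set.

FIRST(U): from U->b z z z we get {b}; from U->epsilon we get {epsilon}. So FIRST(U) = {epsilon, b}.
FIRST(P): from P->z z b b we get {z}; from P->epsilon we get {epsilon}. So FIRST(P) = {epsilon, z}.
FIRST(Q): from Q->P b U we get {b, z}; from Q->b Q z we get {b}; from Q->epsilon we get {epsilon}. So FIRST(Q) = {epsilon, b, z}.
FIRST(U Q): take FIRST of each symbol in turn, carrying on past any symbol whose FIRST contains epsilon; result {epsilon, b, z}.

{epsilon, b, z}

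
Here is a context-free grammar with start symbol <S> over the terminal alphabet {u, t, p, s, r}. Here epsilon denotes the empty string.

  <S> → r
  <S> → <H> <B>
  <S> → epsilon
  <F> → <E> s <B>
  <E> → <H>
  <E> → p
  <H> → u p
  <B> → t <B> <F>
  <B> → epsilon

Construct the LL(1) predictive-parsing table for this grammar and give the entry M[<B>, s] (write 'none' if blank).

none

FIRST(<H>) = {u}
FIRST(<B>) = {epsilon, t}
FIRST(<S>) = {epsilon, r, u}  (via <H> <B>)
FIRST(<E>) = {p, u}  (via <H>)
FIRST(<F>) = {p, u}  (via <E> s <B>)
FOLLOW(<S>) includes $ since <S> is the start symbol.
FOLLOW(<S>): <S> appears on no right-hand side. Thus FOLLOW(<S>) = {$}.
FOLLOW(<F>): in <B>→t <B> <F>, the suffix after <F> is empty, so FOLLOW(<F>) ⊇ FOLLOW(<B>) = {$, p, u}. Thus FOLLOW(<F>) = {$, p, u}.
FOLLOW(<B>): in <S>→<H> <B>, the suffix after <B> is empty, so FOLLOW(<B>) ⊇ FOLLOW(<S>) = {$}; in <F>→<E> s <B>, the suffix after <B> is empty, so FOLLOW(<B>) ⊇ FOLLOW(<F>) = {$, p, u}; in <B>→t <B> <F>, <B> is followed by <F> with FIRST {p, u}. Thus FOLLOW(<B>) = {$, p, u}.
For <B> → t <B> <F>: FIRST(t <B> <F>) = {t}, so it goes in M[<B>, t] for t ∈ {t}.
For <B> → epsilon: FIRST(epsilon) = {epsilon}, so it goes in M[<B>, t] for t ∈ {}; since epsilon ∈ FIRST, also for every t ∈ FOLLOW(<B>) = {$, p, u}.
None of these place a production in M[<B>, s].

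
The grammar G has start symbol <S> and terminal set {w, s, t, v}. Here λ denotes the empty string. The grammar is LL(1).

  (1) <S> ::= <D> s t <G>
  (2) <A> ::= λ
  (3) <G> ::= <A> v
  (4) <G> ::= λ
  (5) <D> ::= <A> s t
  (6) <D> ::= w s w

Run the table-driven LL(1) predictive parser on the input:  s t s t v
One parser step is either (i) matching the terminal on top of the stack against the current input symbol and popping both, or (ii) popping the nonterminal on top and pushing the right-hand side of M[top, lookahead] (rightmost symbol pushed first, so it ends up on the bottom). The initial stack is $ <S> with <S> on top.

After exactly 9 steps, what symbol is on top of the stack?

v

step 1: stack=$ <S>  input=s t s t v $  — expand <S> ::= <D> s t <G>
step 2: stack=$ <G> t s <D>  input=s t s t v $  — expand <D> ::= <A> s t
step 3: stack=$ <G> t s t s <A>  input=s t s t v $  — expand <A> ::= λ
step 4: stack=$ <G> t s t s  input=s t s t v $  — match s
step 5: stack=$ <G> t s t  input=t s t v $  — match t
step 6: stack=$ <G> t s  input=s t v $  — match s
step 7: stack=$ <G> t  input=t v $  — match t
step 8: stack=$ <G>  input=v $  — expand <G> ::= <A> v
step 9: stack=$ v <A>  input=v $  — expand <A> ::= λ
Stack after step 9: $ v (top = v).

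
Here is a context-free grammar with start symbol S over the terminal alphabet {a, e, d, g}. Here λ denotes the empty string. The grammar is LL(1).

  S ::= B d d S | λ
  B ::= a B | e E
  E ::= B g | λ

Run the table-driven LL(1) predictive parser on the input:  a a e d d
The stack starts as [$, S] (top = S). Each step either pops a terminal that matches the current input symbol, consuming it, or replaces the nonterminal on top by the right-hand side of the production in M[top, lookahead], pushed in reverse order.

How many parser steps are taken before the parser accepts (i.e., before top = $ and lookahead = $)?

step 1: stack=$ S  input=a a e d d $  — expand S ::= B d d S
step 2: stack=$ S d d B  input=a a e d d $  — expand B ::= a B
step 3: stack=$ S d d B a  input=a a e d d $  — match a
step 4: stack=$ S d d B  input=a e d d $  — expand B ::= a B
step 5: stack=$ S d d B a  input=a e d d $  — match a
step 6: stack=$ S d d B  input=e d d $  — expand B ::= e E
step 7: stack=$ S d d E e  input=e d d $  — match e
step 8: stack=$ S d d E  input=d d $  — expand E ::= λ
step 9: stack=$ S d d  input=d d $  — match d
step 10: stack=$ S d  input=d $  — match d
step 11: stack=$ S  input=$  — expand S ::= λ
Accept reached after 11 steps.

11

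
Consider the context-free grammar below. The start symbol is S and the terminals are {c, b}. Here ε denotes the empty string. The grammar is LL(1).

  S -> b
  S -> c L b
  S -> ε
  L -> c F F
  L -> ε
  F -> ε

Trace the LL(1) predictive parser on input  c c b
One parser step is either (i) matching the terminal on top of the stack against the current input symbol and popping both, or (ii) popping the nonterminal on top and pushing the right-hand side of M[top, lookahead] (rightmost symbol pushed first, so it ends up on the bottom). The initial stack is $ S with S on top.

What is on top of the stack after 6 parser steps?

     Stack      Input    Action
  1  $ S        c c b $  expand S -> c L b
  2  $ b L c    c c b $  match c
  3  $ b L      c b $    expand L -> c F F
  4  $ b F F c  c b $    match c
  5  $ b F F    b $      expand F -> ε
  6  $ b F      b $      expand F -> ε
Stack after step 6: $ b (top = b).

b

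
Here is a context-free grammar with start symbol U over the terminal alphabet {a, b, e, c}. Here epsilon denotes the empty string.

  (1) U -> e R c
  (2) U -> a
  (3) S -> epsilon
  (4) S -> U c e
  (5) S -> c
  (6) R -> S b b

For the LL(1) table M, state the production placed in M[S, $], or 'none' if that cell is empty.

FIRST(U) = {a, e}
FIRST(S) = {epsilon, a, c, e}  (via U c e)
FIRST(R) = {a, b, c, e}  (via S b b)
FOLLOW(U) includes $ since U is the start symbol.
FOLLOW(S): in R->S b b, S is followed by b b with FIRST {b}. Thus FOLLOW(S) = {b}.
For S -> epsilon: FIRST(epsilon) = {epsilon}, so it goes in M[S, t] for t ∈ {}; since epsilon ∈ FIRST, also for every t ∈ FOLLOW(S) = {b}.
For S -> U c e: FIRST(U c e) = {a, e}, so it goes in M[S, t] for t ∈ {a, e}.
For S -> c: FIRST(c) = {c}, so it goes in M[S, t] for t ∈ {c}.
None of these place a production in M[S, $].

none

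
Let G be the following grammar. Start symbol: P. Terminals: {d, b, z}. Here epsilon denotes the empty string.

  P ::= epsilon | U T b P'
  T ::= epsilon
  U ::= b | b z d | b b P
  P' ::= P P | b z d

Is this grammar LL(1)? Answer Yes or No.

FIRST(P) = {epsilon, b}
FIRST(T) = {epsilon}
FIRST(U) = {b}
FIRST(P') = {epsilon, b}
FOLLOW(P) = {$, b}
FOLLOW(T) = {b}
FOLLOW(U) = {b}
FOLLOW(P') = {$, b}
Cell M[P, b] receives both P ::= epsilon and P ::= U T b P' — the grammar is not LL(1).

No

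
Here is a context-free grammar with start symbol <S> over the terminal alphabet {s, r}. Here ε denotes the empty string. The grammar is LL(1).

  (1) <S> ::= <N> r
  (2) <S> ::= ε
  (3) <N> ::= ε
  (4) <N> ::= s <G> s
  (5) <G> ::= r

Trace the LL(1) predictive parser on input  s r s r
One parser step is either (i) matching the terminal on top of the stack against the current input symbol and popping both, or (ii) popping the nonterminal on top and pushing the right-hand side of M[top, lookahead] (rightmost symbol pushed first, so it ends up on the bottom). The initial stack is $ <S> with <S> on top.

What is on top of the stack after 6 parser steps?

r

step 1: stack=$ <S>  input=s r s r $  — expand <S> ::= <N> r
step 2: stack=$ r <N>  input=s r s r $  — expand <N> ::= s <G> s
step 3: stack=$ r s <G> s  input=s r s r $  — match s
step 4: stack=$ r s <G>  input=r s r $  — expand <G> ::= r
step 5: stack=$ r s r  input=r s r $  — match r
step 6: stack=$ r s  input=s r $  — match s
Stack after step 6: $ r (top = r).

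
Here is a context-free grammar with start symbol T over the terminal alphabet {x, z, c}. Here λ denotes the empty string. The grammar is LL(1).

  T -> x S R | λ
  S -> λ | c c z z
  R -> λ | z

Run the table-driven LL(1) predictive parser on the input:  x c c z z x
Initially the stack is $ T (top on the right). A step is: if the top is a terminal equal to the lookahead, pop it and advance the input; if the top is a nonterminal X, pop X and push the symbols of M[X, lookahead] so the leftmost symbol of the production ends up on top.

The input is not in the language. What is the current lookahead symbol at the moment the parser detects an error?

x

     Stack        Input          Action
  1  $ T          x c c z z x $  expand T -> x S R
  2  $ R S x      x c c z z x $  match x
  3  $ R S        c c z z x $    expand S -> c c z z
  4  $ R z z c c  c c z z x $    match c
  5  $ R z z c    c z z x $      match c
  6  $ R z z      z z x $        match z
  7  $ R z        z x $          match z
  8  $ R          x $            error: M[R, x] is empty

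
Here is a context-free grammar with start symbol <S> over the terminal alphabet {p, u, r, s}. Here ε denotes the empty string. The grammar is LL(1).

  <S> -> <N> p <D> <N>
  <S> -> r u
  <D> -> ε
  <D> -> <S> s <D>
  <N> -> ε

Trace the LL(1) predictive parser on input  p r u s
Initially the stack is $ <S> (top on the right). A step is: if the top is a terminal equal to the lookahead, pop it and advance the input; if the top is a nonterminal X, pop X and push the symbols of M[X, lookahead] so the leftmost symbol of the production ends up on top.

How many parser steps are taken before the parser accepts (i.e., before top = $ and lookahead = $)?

10

      Stack            Input      Action
   1  $ <S>            p r u s $  expand <S> -> <N> p <D> <N>
   2  $ <N> <D> p <N>  p r u s $  expand <N> -> ε
   3  $ <N> <D> p      p r u s $  match p
   4  $ <N> <D>        r u s $    expand <D> -> <S> s <D>
   5  $ <N> <D> s <S>  r u s $    expand <S> -> r u
   6  $ <N> <D> s u r  r u s $    match r
   7  $ <N> <D> s u    u s $      match u
   8  $ <N> <D> s      s $        match s
   9  $ <N> <D>        $          expand <D> -> ε
  10  $ <N>            $          expand <N> -> ε
Accept reached after 10 steps.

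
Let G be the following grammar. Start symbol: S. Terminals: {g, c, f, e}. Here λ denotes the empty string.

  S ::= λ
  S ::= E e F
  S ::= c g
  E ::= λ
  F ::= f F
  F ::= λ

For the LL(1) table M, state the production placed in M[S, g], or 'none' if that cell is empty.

none

FIRST(E) = {λ}
FIRST(F) = {λ, f}
FIRST(S) = {λ, c, e}  (via E e F)
FOLLOW(S) includes $ since S is the start symbol.
FOLLOW(S): S appears on no right-hand side. Thus FOLLOW(S) = {$}.
For S ::= λ: FIRST(λ) = {λ}, so it goes in M[S, t] for t ∈ {}; since λ ∈ FIRST, also for every t ∈ FOLLOW(S) = {$}.
For S ::= E e F: FIRST(E e F) = {e}, so it goes in M[S, t] for t ∈ {e}.
For S ::= c g: FIRST(c g) = {c}, so it goes in M[S, t] for t ∈ {c}.
None of these place a production in M[S, g].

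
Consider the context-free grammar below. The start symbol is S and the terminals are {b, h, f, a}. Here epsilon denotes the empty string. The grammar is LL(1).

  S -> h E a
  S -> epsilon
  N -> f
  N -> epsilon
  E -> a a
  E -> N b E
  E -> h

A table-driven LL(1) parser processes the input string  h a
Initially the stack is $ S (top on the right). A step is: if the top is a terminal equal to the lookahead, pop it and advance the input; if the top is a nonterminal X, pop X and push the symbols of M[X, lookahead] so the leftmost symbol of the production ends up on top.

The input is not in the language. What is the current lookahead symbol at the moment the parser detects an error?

step 1: stack=$ S  input=h a $  — expand S -> h E a
step 2: stack=$ a E h  input=h a $  — match h
step 3: stack=$ a E  input=a $  — expand E -> a a
step 4: stack=$ a a a  input=a $  — match a
step 5: stack=$ a a  input=$  — error: top is terminal a but lookahead is $

$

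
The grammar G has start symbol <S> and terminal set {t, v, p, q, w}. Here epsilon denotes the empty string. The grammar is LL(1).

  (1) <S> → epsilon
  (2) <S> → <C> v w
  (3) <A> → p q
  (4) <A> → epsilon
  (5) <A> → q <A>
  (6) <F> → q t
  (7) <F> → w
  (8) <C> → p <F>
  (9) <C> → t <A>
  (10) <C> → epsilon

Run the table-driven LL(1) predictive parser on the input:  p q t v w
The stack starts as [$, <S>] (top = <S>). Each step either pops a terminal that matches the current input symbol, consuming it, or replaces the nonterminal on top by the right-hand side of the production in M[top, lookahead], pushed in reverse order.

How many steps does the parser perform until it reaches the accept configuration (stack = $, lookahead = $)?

     Stack        Input        Action
  1  $ <S>        p q t v w $  expand <S> → <C> v w
  2  $ w v <C>    p q t v w $  expand <C> → p <F>
  3  $ w v <F> p  p q t v w $  match p
  4  $ w v <F>    q t v w $    expand <F> → q t
  5  $ w v t q    q t v w $    match q
  6  $ w v t      t v w $      match t
  7  $ w v        v w $        match v
  8  $ w          w $          match w
Accept reached after 8 steps.

8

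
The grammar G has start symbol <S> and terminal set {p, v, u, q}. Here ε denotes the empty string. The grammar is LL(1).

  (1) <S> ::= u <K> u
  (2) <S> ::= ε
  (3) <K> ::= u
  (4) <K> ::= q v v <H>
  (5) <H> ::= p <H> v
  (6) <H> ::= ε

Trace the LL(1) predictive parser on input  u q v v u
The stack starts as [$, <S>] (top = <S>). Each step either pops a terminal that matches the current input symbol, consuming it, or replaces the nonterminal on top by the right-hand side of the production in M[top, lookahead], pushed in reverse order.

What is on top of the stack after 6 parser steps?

<H>

step 1: stack=$ <S>  input=u q v v u $  — expand <S> ::= u <K> u
step 2: stack=$ u <K> u  input=u q v v u $  — match u
step 3: stack=$ u <K>  input=q v v u $  — expand <K> ::= q v v <H>
step 4: stack=$ u <H> v v q  input=q v v u $  — match q
step 5: stack=$ u <H> v v  input=v v u $  — match v
step 6: stack=$ u <H> v  input=v u $  — match v
Stack after step 6: $ u <H> (top = <H>).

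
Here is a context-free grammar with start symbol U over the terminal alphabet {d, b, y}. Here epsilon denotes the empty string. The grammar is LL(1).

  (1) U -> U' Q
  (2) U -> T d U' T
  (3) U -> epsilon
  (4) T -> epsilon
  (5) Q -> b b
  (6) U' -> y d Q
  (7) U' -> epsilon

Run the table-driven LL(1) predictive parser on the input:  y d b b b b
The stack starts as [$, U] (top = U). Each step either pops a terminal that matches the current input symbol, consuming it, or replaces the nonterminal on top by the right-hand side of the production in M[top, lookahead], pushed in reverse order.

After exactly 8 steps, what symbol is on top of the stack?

step 1: stack=$ U  input=y d b b b b $  — expand U -> U' Q
step 2: stack=$ Q U'  input=y d b b b b $  — expand U' -> y d Q
step 3: stack=$ Q Q d y  input=y d b b b b $  — match y
step 4: stack=$ Q Q d  input=d b b b b $  — match d
step 5: stack=$ Q Q  input=b b b b $  — expand Q -> b b
step 6: stack=$ Q b b  input=b b b b $  — match b
step 7: stack=$ Q b  input=b b b $  — match b
step 8: stack=$ Q  input=b b $  — expand Q -> b b
Stack after step 8: $ b b (top = b).

b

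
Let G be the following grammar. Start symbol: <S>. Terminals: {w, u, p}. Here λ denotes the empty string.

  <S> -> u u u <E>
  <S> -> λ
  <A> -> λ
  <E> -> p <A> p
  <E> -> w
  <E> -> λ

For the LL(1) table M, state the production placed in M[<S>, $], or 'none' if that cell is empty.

<S> -> λ

FIRST(<S>) = {λ, u}
FIRST(<A>) = {λ}
FIRST(<E>) = {λ, p, w}
FOLLOW(<S>) includes $ since <S> is the start symbol.
FOLLOW(<S>): <S> appears on no right-hand side. Thus FOLLOW(<S>) = {$}.
For <S> -> u u u <E>: FIRST(u u u <E>) = {u}, so it goes in M[<S>, t] for t ∈ {u}.
For <S> -> λ: FIRST(λ) = {λ}, so it goes in M[<S>, t] for t ∈ {}; since λ ∈ FIRST, also for every t ∈ FOLLOW(<S>) = {$}.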